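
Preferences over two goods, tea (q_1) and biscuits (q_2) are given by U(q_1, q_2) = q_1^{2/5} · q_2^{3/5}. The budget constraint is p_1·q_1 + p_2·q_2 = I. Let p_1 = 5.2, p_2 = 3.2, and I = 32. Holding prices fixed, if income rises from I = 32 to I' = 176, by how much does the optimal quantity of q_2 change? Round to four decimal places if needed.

Δq_2* = 27

The MRS is (2/3)·q_2/q_1. Set MRS = p_1/p_2.
Rearranging, p_2·q_2 = (3/2)·p_1·q_1. Substituting into the budget gives p_1·q_1·(1 + (3/2)) = I.
Demand: q_1*(p_1,p_2,I) = 0.4·I/p_1 and q_2* = 0.6·I/p_2.
At p_1=5.2, p_2=3.2, I=32: q_2* = 0.6·32/3.2 = 6.
At I' = 176: q_2* = 33. Change: 33 − 6 = 27.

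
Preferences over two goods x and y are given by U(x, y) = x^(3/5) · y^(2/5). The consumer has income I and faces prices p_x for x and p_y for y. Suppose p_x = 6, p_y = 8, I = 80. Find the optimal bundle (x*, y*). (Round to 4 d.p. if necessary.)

Tangency: MRS = (3/2)·y/x = p_x/p_y.
Rearranging, p_y·y = (2/3)·p_x·x. Substituting into the budget gives p_x·x·(1 + (2/3)) = I.
Demand: x*(p_x,p_y,I) = 0.6·I/p_x and y* = 0.4·I/p_y.
At p_x=6, p_y=8, I=80: x* = 0.6·80/6 = 8, y* = 4.

x* = 8, y* = 4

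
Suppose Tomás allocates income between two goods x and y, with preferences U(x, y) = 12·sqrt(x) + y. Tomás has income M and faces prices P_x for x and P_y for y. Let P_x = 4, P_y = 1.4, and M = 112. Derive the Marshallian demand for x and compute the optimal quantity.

MU_x = 6/√x, MU_y = 1. Tangency: 6/√x = P_x/P_y.
Solve: √x = 6·P_y/P_x, so x*(P_x,P_y) = (6·P_y/P_x)², and y* = (M − P_x·x*)/P_y.
Plugging in: x* = (6·1.4/4)² = 4.41.

x* = 4.41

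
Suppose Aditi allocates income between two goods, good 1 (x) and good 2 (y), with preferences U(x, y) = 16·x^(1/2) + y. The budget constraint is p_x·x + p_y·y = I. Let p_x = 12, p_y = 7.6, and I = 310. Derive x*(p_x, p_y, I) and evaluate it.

x* = 25.6711

MU_x = 8/√x, MU_y = 1. Tangency: 8/√x = p_x/p_y.
Solve: √x = 8·p_y/p_x, so x*(p_x,p_y) = (8·p_y/p_x)², and y* = (I − p_x·x*)/p_y.
Plugging in: x* = (8·7.6/12)² = 25.6711.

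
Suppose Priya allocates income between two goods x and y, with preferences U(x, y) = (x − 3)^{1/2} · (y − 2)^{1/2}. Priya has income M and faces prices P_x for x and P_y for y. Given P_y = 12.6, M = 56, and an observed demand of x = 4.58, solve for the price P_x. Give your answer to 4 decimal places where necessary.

This is Cobb-Douglas in (x−3, y−2): tangency gives 0.5·P_y·(y−2) = 0.5·P_x·(x−3).
Substituting into the budget: x* = 3 + 0.5·(M − 3·P_x − 2·P_y)/P_x, and y* = 2 + 0.5·(…)/P_y.
Set x* = 4.58 in the demand function and solve for P_x: P_x = 5.

P_x = 5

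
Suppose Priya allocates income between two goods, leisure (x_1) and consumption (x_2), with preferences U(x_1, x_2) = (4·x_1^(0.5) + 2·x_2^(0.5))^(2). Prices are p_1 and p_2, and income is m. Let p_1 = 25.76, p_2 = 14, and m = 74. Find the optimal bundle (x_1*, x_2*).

From the CES first-order condition, 2·(x_2/x_1)^(0.5) = p_1/p_2.
Solve for the ratio: x_2/x_1 = [(1/2)·p_1/p_2]^(2).
With the ratio pinned down, the budget gives x_1* = m/(p_1 + p_2·(x_2/x_1)) and x_2* = (x_2/x_1)·x_1*.
Numerically x_2/x_1 = 0.8464, so x_1* = 74/(25.76 + 14·0.8464) = 1.9676 and x_2* = 0.8464·1.9676 = 1.6654.

x_1* = 1.9676, x_2* = 1.6654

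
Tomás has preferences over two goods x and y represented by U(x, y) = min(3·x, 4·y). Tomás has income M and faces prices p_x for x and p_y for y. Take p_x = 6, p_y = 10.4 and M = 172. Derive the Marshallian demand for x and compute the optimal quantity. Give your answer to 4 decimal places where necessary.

Leontief preferences: the optimum is at the kink where x/4 = y/3, i.e. y = (3/4)·x.
Budget: p_x·x + p_y·(3/4)·x = M, so (4·p_x + 3·p_y)·x = 4·M.
Demand: x*(p_x,p_y,M) = 4·M/(4·p_x + 3·p_y), y* = 3·M/(4·p_x + 3·p_y).
Here 4·6 + 3·10.4 = 55.2, giving x* = 12.4638.

x* = 12.4638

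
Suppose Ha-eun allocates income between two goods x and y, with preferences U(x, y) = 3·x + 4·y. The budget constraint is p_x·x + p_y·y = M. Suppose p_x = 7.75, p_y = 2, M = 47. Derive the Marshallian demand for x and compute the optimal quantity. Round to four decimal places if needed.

x* = 0

Perfect substitutes: compare marginal utility per dollar. 3/p_x vs 4/p_y → 0.3871 vs 2.
y gives more utility per dollar, so spend all income on y: y* = M/p_y, x* = 0.
Numerically: x* = 0, y* = 23.5.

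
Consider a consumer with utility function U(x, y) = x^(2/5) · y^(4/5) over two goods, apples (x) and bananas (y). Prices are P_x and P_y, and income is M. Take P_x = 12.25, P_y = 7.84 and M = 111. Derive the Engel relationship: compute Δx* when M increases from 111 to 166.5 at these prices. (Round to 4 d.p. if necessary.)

The MRS is (1/2)·y/x. Set MRS = P_x/P_y.
So 0.4·P_y·y = 0.8·P_x·x; combined with the budget, a share 1/3 of income goes to x.
Demand: x*(P_x,P_y,M) = 1/3·M/P_x and y* = 2/3·M/P_y.
At P_x=12.25, P_y=7.84, M=111: x* = 1/3·111/12.25 = 3.0204.
At M' = 166.5: x* = 4.5306. Change: 4.5306 − 3.0204 = 1.5102.

Δx* = 1.5102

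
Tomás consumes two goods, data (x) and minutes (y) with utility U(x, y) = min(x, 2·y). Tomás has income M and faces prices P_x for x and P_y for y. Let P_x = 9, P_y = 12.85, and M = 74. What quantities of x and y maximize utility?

Leontief preferences: the optimum is at the kink where x/2 = y/1, i.e. y = (1/2)·x.
Budget: P_x·x + P_y·(1/2)·x = M, so (2·P_x + P_y)·x = 2·M.
Demand: x*(P_x,P_y,M) = 2·M/(2·P_x + P_y), y* = M/(2·P_x + P_y).
Here 2·9 + 12.85 = 30.85, giving x* = 4.7974 and y* = 2.3987.

x* = 4.7974, y* = 2.3987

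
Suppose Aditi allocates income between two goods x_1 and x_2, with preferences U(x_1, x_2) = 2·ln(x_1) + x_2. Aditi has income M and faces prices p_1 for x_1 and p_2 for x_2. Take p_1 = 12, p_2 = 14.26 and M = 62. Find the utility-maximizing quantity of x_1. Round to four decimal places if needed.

So x_1*(p_1,p_2) = 2·p_2/p_1, independent of income; and x_2* = (M − 2·p_2)/p_2.
At the given prices: x_1* = 2·14.26/12 = 2.3767.

x_1* = 2.3767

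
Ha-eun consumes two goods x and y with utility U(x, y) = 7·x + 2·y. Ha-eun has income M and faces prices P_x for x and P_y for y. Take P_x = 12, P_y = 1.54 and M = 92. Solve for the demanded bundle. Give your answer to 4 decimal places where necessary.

y gives more utility per dollar, so spend all income on y: y* = M/P_y, x* = 0.
Numerically: x* = 0, y* = 59.7403.

x* = 0, y* = 59.7403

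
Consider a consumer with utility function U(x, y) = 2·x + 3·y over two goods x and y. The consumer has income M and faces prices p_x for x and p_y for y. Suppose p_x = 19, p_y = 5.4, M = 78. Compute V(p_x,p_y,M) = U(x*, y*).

V = 43.3333

Perfect substitutes: compare marginal utility per dollar. 2/p_x vs 3/p_y → 0.1053 vs 0.5556.
y gives more utility per dollar, so spend all income on y: y* = M/p_y, x* = 0.
Numerically: x* = 0, y* = 14.4444.
Utility at the optimum: U(0, 14.4444) = 43.3333.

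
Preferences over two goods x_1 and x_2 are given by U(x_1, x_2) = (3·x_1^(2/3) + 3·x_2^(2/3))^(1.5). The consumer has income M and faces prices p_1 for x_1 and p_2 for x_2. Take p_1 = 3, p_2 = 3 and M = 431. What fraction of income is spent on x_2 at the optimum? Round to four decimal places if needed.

share on x_2 = 0.5

Substitute x_2 = (x_2/x_1)·x_1 into the budget: x_1* = M/(p_1 + p_2·(x_2/x_1)).
Numerically x_2/x_1 = 1, so x_1* = 431/(3 + 3·1) = 71.8333 and x_2* = 1·71.8333 = 71.8333.
Expenditure on x_2: 3·71.8333 = 215.5; share = 0.5.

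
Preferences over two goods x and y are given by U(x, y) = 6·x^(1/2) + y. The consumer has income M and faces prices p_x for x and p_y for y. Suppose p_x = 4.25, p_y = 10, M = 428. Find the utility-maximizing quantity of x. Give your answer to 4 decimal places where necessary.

Set MRS = p_x/p_y: 3·x^(−1/2) = p_x/p_y.
Thus x* = (3·p_y/p_x)² — independent of M — with the rest of income spent on y.
Plugging in: x* = (3·10/4.25)² = 49.827.

x* = 49.827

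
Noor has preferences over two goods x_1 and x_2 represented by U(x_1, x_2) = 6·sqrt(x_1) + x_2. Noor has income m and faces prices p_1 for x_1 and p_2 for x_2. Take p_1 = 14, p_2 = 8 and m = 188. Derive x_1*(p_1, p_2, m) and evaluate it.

MU_x_1 = 3/√x_1, MU_x_2 = 1. Tangency: 3/√x_1 = p_1/p_2.
Thus x_1* = (3·p_2/p_1)² — independent of m — with the rest of income spent on x_2.
Plugging in: x_1* = (3·8/14)² = 2.9388.

x_1* = 2.9388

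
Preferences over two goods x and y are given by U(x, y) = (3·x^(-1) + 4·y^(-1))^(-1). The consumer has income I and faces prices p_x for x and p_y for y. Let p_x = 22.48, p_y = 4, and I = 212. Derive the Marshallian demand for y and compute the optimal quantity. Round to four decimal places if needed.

y* = 17.3597

MRS = MU_x/MU_y = (3/4)·(y/x)^(2). Set equal to p_x/p_y.
Solve for the ratio: y/x = [(4/3)·p_x/p_y]^(0.5).
Substitute y = (y/x)·x into the budget: x* = I/(p_x + p_y·(y/x)).
Numerically y/x = 2.737395, so x* = 212/(22.48 + 4·2.737395) = 6.3417 and y* = 2.737395·6.3417 = 17.3597.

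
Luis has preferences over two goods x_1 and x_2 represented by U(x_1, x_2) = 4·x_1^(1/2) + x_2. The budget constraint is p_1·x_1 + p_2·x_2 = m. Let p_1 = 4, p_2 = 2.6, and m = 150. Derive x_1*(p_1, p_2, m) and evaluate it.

Set MRS = p_1/p_2: 2·x_1^(−1/2) = p_1/p_2.
Thus x_1* = (2·p_2/p_1)² — independent of m — with the rest of income spent on x_2.
Plugging in: x_1* = (2·2.6/4)² = 1.69.

x_1* = 1.69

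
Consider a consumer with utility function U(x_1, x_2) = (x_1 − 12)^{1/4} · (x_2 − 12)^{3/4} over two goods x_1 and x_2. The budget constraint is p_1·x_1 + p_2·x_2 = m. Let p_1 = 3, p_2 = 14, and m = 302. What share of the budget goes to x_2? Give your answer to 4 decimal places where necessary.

share on x_2 = 0.7997

This is Cobb-Douglas in (x_1−12, x_2−12): tangency gives 0.25·p_2·(x_2−12) = 0.75·p_1·(x_1−12).
After buying the subsistence bundle (12, 12), a share 0.25 of the remaining income goes to x_1: x_1* = 12 + 0.25·(m − 12p_1 − 12p_2)/p_1.
Discretionary income = 302 − 12·3 − 12·14 = 98; x_1* = 12 + 0.25·98/3 = 20.1667; x_2* = 12 + 0.75·98/14 = 17.25.
Expenditure on x_2: 14·17.25 = 241.5; share = 0.7997.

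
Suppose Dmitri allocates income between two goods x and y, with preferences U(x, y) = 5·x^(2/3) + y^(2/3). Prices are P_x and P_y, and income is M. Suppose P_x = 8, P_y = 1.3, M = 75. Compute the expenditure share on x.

share on x = 0.7675

MRS = MU_x/MU_y = 5·(y/x)^(1/3). Set equal to P_x/P_y.
Solve for the ratio: y/x = [(1/5)·P_x/P_y]^(3).
Substitute y = (y/x)·x into the budget: x* = M/(P_x + P_y·(y/x)).
Numerically y/x = 1.86436, so x* = 75/(8 + 1.3·1.86436) = 7.1952 and y* = 1.86436·7.1952 = 13.4144.
Expenditure on x: 8·7.1952 = 57.5613; share = 0.7675.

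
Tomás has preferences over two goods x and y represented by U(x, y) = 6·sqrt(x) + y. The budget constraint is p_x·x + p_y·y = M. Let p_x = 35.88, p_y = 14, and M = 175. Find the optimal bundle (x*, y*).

Set MRS = p_x/p_y: 3·x^(−1/2) = p_x/p_y.
Solve: √x = 3·p_y/p_x, so x*(p_x,p_y) = (3·p_y/p_x)², and y* = (M − p_x·x*)/p_y.
Plugging in: x* = (3·14/35.88)² = 1.3702, y* = 8.9883.

x* = 1.3702, y* = 8.9883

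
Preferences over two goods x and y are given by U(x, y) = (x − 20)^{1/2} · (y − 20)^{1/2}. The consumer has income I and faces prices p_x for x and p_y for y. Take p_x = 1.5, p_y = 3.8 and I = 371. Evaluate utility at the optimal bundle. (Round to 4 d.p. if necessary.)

V = 55.4981

Let x' = x−20, y' = y−20. MRS = y'/x' = p_x/p_y.
After buying the subsistence bundle (20, 20), a share 0.5 of the remaining income goes to x: x* = 20 + 0.5·(I − 20p_x − 20p_y)/p_x.
Discretionary income = 371 − 20·1.5 − 20·3.8 = 265; x* = 20 + 0.5·265/1.5 = 108.3333; y* = 20 + 0.5·265/3.8 = 54.8684.
Utility at the optimum: U(108.3333, 54.8684) = 55.4981.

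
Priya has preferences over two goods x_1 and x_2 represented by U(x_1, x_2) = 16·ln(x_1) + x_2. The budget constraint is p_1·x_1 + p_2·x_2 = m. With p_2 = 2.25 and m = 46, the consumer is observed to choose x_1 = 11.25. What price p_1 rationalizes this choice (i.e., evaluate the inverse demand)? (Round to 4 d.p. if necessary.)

MU_x_1 = 16/x_1, MU_x_2 = 1. Tangency: 16/x_1 = p_1/p_2.
So x_1*(p_1,p_2) = 16·p_2/p_1, independent of income; and x_2* = (m − 16·p_2)/p_2.
Set x_1* = 11.25 in the demand function and solve for p_1: p_1 = 3.2.

p_1 = 3.2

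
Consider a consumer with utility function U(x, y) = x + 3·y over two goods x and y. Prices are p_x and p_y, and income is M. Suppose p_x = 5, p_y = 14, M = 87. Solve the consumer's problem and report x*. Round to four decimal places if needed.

x* = 0

Perfect substitutes: compare marginal utility per dollar. 1/p_x vs 3/p_y → 0.2 vs 0.2143.
y gives more utility per dollar, so spend all income on y: y* = M/p_y, x* = 0.
Numerically: x* = 0, y* = 6.2143.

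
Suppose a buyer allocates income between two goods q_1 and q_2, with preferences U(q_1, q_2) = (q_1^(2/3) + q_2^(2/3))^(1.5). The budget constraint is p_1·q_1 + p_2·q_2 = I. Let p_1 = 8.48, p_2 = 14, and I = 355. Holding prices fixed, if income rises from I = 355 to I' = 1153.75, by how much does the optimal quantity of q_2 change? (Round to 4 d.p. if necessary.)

Δq_2* = 15.3139

Numerically q_2/q_1 = 0.22223, so q_1* = 355/(8.48 + 14·0.22223) = 30.6266 and q_2* = 0.22223·30.6266 = 6.8062.
At I' = 1153.75: q_2* = 22.12. Change: 22.12 − 6.8062 = 15.3139.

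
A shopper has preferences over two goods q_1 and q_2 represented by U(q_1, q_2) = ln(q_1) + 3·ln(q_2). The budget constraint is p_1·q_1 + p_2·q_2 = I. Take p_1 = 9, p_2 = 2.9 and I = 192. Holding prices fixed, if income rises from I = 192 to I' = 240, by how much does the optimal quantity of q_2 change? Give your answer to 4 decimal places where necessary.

Δq_2* = 12.4138

Demand: q_1*(p_1,p_2,I) = 0.25·I/p_1 and q_2* = 0.75·I/p_2.
At p_1=9, p_2=2.9, I=192: q_2* = 0.75·192/2.9 = 49.6552.
At I' = 240: q_2* = 62.069. Change: 62.069 − 49.6552 = 12.4138.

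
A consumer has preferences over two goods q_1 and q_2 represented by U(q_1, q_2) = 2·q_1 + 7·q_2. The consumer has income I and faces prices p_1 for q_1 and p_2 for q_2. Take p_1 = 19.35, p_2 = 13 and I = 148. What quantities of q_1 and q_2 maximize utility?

Perfect substitutes: compare marginal utility per dollar. 2/p_1 vs 7/p_2 → 0.1034 vs 0.5385.
q_2 gives more utility per dollar, so spend all income on q_2: q_2* = I/p_2, q_1* = 0.
Numerically: q_1* = 0, q_2* = 11.3846.

q_1* = 0, q_2* = 11.3846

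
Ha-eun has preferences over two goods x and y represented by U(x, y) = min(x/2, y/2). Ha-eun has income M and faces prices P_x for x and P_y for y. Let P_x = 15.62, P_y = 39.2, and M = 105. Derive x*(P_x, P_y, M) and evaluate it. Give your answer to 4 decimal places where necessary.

Demand: x*(P_x,P_y,M) = 2·M/(2·P_x + 2·P_y), y* = 2·M/(2·P_x + 2·P_y).
Here 2·15.62 + 2·39.2 = 109.64, giving x* = 1.9154.

x* = 1.9154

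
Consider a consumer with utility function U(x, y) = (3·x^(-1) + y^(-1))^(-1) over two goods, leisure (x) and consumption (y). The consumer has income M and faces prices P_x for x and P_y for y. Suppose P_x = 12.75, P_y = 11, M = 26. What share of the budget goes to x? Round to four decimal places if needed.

Substitute y = (y/x)·x into the budget: x* = M/(P_x + P_y·(y/x)).
Numerically y/x = 0.621582, so x* = 26/(12.75 + 11·0.621582) = 1.3274 and y* = 0.621582·1.3274 = 0.8251.
Expenditure on x: 12.75·1.3274 = 16.9241; share = 0.6509.

share on x = 0.6509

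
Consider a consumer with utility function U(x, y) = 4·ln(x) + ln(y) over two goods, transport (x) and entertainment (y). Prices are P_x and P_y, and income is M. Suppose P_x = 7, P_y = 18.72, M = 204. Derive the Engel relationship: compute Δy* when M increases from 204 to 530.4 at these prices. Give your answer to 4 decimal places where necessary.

Δy* = 3.4872

MU_x/MU_y = (4·y)/(x); tangency sets this equal to P_x/P_y.
Rearranging, P_y·y = (1/4)·P_x·x. Substituting into the budget gives P_x·x·(1 + (1/4)) = M.
Demand: x*(P_x,P_y,M) = 0.8·M/P_x and y* = 0.2·M/P_y.
At P_x=7, P_y=18.72, M=204: y* = 0.2·204/18.72 = 2.1795.
At M' = 530.4: y* = 5.6667. Change: 5.6667 − 2.1795 = 3.4872.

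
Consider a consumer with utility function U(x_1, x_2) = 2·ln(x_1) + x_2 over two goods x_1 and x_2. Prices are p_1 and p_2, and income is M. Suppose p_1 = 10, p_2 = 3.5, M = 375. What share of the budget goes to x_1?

share on x_1 = 0.0187

MU_x_1 = 2/x_1, MU_x_2 = 1. Tangency: 2/x_1 = p_1/p_2.
So x_1*(p_1,p_2) = 2·p_2/p_1, independent of income; and x_2* = (M − 2·p_2)/p_2.
At the given prices: x_1* = 2·3.5/10 = 0.7, and x_2* = 105.1429.
Expenditure on x_1: 10·0.7 = 7; share = 0.0187.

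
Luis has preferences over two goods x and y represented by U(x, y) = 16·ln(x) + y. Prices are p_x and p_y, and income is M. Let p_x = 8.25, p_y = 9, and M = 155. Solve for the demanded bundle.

MU_x = 16/x, MU_y = 1. Tangency: 16/x = p_x/p_y.
So x*(p_x,p_y) = 16·p_y/p_x, independent of income; and y* = (M − 16·p_y)/p_y.
At the given prices: x* = 16·9/8.25 = 17.4545, and y* = 1.2222.

x* = 17.4545, y* = 1.2222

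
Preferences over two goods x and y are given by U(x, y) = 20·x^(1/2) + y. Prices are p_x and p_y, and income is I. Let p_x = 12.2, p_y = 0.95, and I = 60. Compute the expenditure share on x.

MU_x = 10/√x, MU_y = 1. Tangency: 10/√x = p_x/p_y.
Thus x* = (10·p_y/p_x)² — independent of I — with the rest of income spent on y.
Plugging in: x* = (10·0.95/12.2)² = 0.6064, y* = 55.371.
Expenditure on x: 12.2·0.6064 = 7.3975; share = 0.1233.

share on x = 0.1233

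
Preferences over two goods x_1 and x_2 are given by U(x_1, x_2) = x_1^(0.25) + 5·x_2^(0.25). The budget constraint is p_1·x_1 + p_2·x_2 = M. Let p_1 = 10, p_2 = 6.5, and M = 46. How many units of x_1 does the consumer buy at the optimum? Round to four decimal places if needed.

x_1* = 0.4232

MRS = MU_x_1/MU_x_2 = (1/5)·(x_2/x_1)^(0.75). Set equal to p_1/p_2.
Solve for the ratio: x_2/x_1 = [5·p_1/p_2]^(4/3).
With the ratio pinned down, the budget gives x_1* = M/(p_1 + p_2·(x_2/x_1)) and x_2* = (x_2/x_1)·x_1*.
Numerically x_2/x_1 = 15.184793, so x_1* = 46/(10 + 6.5·15.184793) = 0.4232.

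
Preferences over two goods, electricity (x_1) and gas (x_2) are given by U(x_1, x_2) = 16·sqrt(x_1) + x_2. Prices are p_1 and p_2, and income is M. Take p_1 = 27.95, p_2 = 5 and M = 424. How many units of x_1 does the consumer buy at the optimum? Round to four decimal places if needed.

Set MRS = p_1/p_2: 8·x_1^(−1/2) = p_1/p_2.
Solve: √x_1 = 8·p_2/p_1, so x_1*(p_1,p_2) = (8·p_2/p_1)², and x_2* = (M − p_1·x_1*)/p_2.
Plugging in: x_1* = (8·5/27.95)² = 2.0481.

x_1* = 2.0481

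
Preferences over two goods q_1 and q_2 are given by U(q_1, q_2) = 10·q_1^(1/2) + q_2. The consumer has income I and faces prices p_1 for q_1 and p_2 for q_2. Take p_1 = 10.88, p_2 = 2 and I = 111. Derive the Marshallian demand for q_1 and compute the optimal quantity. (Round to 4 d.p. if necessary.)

q_1* = 0.8448

MU_q_1 = 5/√q_1, MU_q_2 = 1. Tangency: 5/√q_1 = p_1/p_2.
Thus q_1* = (5·p_2/p_1)² — independent of I — with the rest of income spent on q_2.
Plugging in: q_1* = (5·2/10.88)² = 0.8448.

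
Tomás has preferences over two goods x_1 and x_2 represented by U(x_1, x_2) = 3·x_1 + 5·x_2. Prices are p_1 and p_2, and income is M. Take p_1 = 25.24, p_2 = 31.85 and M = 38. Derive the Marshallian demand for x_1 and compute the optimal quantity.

Perfect substitutes: compare marginal utility per dollar. 3/p_1 vs 5/p_2 → 0.1189 vs 0.157.
x_2 gives more utility per dollar, so spend all income on x_2: x_2* = M/p_2, x_1* = 0.
Numerically: x_1* = 0, x_2* = 1.1931.

x_1* = 0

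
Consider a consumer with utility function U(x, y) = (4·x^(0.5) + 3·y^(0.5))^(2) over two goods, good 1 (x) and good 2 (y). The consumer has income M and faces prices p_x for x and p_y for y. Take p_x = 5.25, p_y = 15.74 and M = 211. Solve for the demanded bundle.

x* = 33.8412, y* = 2.1178

Numerically y/x = 0.062579, so x* = 211/(5.25 + 15.74·0.062579) = 33.8412 and y* = 0.062579·33.8412 = 2.1178.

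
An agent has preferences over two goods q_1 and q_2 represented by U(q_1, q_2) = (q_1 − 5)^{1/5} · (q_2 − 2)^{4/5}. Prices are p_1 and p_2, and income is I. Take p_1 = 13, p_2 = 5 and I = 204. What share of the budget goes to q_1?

MRS = (1/4)·(q_2−2)/(q_1−5). Tangency with p_1/p_2 gives q_2−2 = 4·(p_1/p_2)·(q_1−5).
Substituting into the budget: q_1* = 5 + 0.2·(I − 5·p_1 − 2·p_2)/p_1, and q_2* = 2 + 0.8·(…)/p_2.
Discretionary income = 204 − 5·13 − 2·5 = 129; q_1* = 5 + 0.2·129/13 = 6.9846; q_2* = 2 + 0.8·129/5 = 22.64.
Expenditure on q_1: 13·6.9846 = 90.8; share = 0.4451.

share on q_1 = 0.4451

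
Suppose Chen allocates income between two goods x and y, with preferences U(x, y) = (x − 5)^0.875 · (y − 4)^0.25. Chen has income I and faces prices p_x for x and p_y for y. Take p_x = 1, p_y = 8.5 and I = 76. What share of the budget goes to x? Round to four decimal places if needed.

share on x = 0.4444

This is Cobb-Douglas in (x−5, y−4): tangency gives 0.875·p_y·(y−4) = 0.25·p_x·(x−5).
Substituting into the budget: x* = 5 + 7/9·(I − 5·p_x − 4·p_y)/p_x, and y* = 4 + 2/9·(…)/p_y.
Discretionary income = 76 − 5·1 − 4·8.5 = 37; x* = 5 + 7/9·37/1 = 33.7778; y* = 4 + 2/9·37/8.5 = 4.9673.
Expenditure on x: 1·33.7778 = 33.7778; share = 0.4444.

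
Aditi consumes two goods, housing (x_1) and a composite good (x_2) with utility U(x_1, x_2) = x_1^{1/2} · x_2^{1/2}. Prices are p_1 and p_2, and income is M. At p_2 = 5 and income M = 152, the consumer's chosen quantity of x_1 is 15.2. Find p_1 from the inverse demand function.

Tangency: MRS = x_2/x_1 = p_1/p_2.
So 0.5·p_2·x_2 = 0.5·p_1·x_1; combined with the budget, a share 0.5 of income goes to x_1.
Demand: x_1*(p_1,p_2,M) = 0.5·M/p_1 and x_2* = 0.5·M/p_2.
Set x_1* = 15.2 in the demand function and solve for p_1: p_1 = 5.

p_1 = 5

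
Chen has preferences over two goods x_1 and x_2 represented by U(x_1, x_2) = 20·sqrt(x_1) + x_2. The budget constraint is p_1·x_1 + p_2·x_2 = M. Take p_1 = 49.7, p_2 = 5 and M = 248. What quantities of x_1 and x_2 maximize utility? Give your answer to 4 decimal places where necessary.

x_1* = 1.0121, x_2* = 39.5396

Utility is quasi-linear in x_2; the FOC for x_1 is 10/√x_1 = p_1/p_2.
Solve: √x_1 = 10·p_2/p_1, so x_1*(p_1,p_2) = (10·p_2/p_1)², and x_2* = (M − p_1·x_1*)/p_2.
Plugging in: x_1* = (10·5/49.7)² = 1.0121, x_2* = 39.5396.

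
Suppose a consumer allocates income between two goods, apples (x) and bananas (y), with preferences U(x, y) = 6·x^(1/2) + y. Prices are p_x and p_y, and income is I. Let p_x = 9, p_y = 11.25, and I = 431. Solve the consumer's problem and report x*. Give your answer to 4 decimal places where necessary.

x* = 14.0625

MU_x = 3/√x, MU_y = 1. Tangency: 3/√x = p_x/p_y.
Solve: √x = 3·p_y/p_x, so x*(p_x,p_y) = (3·p_y/p_x)², and y* = (I − p_x·x*)/p_y.
Plugging in: x* = (3·11.25/9)² = 14.0625.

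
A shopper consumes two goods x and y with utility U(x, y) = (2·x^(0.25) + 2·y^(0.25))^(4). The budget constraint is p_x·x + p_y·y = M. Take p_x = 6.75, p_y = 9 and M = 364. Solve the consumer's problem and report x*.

MU_x ∝ 2·x^(-0.75), MU_y ∝ 2·y^(-0.75), so MRS = (y/x)^(0.75) = p_x/p_y.
Hence y/x = (p_x/p_y)^(1/(0.75)), i.e. raised to the 4/3 power.
Substitute y = (y/x)·x into the budget: x* = M/(p_x + p_y·(y/x)).
Numerically y/x = 0.68142, so x* = 364/(6.75 + 9·0.68142) = 28.2548.

x* = 28.2548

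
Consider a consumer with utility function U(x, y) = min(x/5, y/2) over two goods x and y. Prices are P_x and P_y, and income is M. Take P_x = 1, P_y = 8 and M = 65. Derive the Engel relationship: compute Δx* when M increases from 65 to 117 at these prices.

Demand: x*(P_x,P_y,M) = 5·M/(5·P_x + 2·P_y), y* = 2·M/(5·P_x + 2·P_y).
Here 5·1 + 2·8 = 21, giving x* = 15.4762.
At M' = 117: x* = 27.8571. Change: 27.8571 − 15.4762 = 12.381.

Δx* = 12.381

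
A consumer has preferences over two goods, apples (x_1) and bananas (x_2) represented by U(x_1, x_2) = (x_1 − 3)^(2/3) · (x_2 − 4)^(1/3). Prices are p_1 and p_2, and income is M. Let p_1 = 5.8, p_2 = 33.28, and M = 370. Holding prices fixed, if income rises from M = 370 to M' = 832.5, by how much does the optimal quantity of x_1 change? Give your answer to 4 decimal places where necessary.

Δx_1* = 53.1609

Let x_1' = x_1−3, x_2' = x_2−4. MRS = 2·x_2'/x_1' = p_1/p_2.
After buying the subsistence bundle (3, 4), a share 2/3 of the remaining income goes to x_1: x_1* = 3 + 2/3·(M − 3p_1 − 4p_2)/p_1.
Discretionary income = 370 − 3·5.8 − 4·33.28 = 219.48; x_1* = 3 + 2/3·219.48/5.8 = 28.2276.
At M' = 832.5: x_1* = 81.3885. Change: 81.3885 − 28.2276 = 53.1609.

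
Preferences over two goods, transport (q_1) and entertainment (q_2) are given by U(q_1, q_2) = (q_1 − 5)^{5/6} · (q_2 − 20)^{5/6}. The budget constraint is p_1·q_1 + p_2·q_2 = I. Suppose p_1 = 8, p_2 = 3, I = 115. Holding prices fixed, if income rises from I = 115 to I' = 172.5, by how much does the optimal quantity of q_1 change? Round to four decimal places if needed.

Δq_1* = 3.5938

Let q_1' = q_1−5, q_2' = q_2−20. MRS = q_2'/q_1' = p_1/p_2.
After buying the subsistence bundle (5, 20), a share 0.5 of the remaining income goes to q_1: q_1* = 5 + 0.5·(I − 5p_1 − 20p_2)/p_1.
Discretionary income = 115 − 5·8 − 20·3 = 15; q_1* = 5 + 0.5·15/8 = 5.9375.
At I' = 172.5: q_1* = 9.5312. Change: 9.5312 − 5.9375 = 3.5938.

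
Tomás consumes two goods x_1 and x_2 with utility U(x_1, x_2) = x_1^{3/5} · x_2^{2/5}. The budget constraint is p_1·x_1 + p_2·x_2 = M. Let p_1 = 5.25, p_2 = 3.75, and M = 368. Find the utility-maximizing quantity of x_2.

Tangency: MRS = (3/2)·x_2/x_1 = p_1/p_2.
So 0.6·p_2·x_2 = 0.4·p_1·x_1; combined with the budget, a share 0.6 of income goes to x_1.
Demand: x_1*(p_1,p_2,M) = 0.6·M/p_1 and x_2* = 0.4·M/p_2.
At p_1=5.25, p_2=3.75, M=368: x_2* = 0.4·368/3.75 = 39.2533.

x_2* = 39.2533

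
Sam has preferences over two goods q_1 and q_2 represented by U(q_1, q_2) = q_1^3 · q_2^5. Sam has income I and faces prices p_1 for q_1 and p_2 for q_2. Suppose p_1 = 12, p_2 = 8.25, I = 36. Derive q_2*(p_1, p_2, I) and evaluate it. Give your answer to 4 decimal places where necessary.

MU_q_1/MU_q_2 = (3·q_2)/(5·q_1); tangency sets this equal to p_1/p_2.
So 3·p_2·q_2 = 5·p_1·q_1; combined with the budget, a share 0.375 of income goes to q_1.
Demand: q_1*(p_1,p_2,I) = 0.375·I/p_1 and q_2* = 0.625·I/p_2.
At p_1=12, p_2=8.25, I=36: q_2* = 0.625·36/8.25 = 2.7273.

q_2* = 2.7273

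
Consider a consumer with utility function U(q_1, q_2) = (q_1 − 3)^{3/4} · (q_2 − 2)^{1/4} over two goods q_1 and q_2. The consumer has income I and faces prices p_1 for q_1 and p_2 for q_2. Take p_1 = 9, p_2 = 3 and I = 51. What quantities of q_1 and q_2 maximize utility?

q_1* = 4.5, q_2* = 3.5

MRS = 3·(q_2−2)/(q_1−3). Tangency with p_1/p_2 gives q_2−2 = (1/3)·(p_1/p_2)·(q_1−3).
Substituting into the budget: q_1* = 3 + 0.75·(I − 3·p_1 − 2·p_2)/p_1, and q_2* = 2 + 0.25·(…)/p_2.
Discretionary income = 51 − 3·9 − 2·3 = 18; q_1* = 3 + 0.75·18/9 = 4.5; q_2* = 2 + 0.25·18/3 = 3.5.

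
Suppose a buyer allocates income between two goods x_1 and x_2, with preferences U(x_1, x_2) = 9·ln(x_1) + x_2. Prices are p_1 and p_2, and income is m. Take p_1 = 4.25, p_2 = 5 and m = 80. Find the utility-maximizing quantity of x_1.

x_1* = 10.5882

MU_x_1 = 9/x_1, MU_x_2 = 1. Tangency: 9/x_1 = p_1/p_2.
So x_1*(p_1,p_2) = 9·p_2/p_1, independent of income; and x_2* = (m − 9·p_2)/p_2.
At the given prices: x_1* = 9·5/4.25 = 10.5882.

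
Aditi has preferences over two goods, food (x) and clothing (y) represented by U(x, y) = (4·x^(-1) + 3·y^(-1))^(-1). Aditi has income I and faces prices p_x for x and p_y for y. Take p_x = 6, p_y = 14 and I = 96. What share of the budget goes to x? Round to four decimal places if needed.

share on x = 0.4305

From the CES first-order condition, (4/3)·(y/x)^(2) = p_x/p_y.
Hence y/x = ((3/4)·p_x/p_y)^(1/(2)), i.e. raised to the 0.5 power.
Substitute y = (y/x)·x into the budget: x* = I/(p_x + p_y·(y/x)).
Numerically y/x = 0.566947, so x* = 96/(6 + 14·0.566947) = 6.888 and y* = 0.566947·6.888 = 3.9051.
Expenditure on x: 6·6.888 = 41.3281; share = 0.4305.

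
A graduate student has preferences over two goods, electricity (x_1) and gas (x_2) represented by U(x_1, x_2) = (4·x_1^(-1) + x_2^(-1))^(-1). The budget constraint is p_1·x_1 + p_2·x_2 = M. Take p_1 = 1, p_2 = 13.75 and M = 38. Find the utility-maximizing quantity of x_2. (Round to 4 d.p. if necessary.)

x_2* = 1.7953

MU_x_1 ∝ 4·x_1^(-2), MU_x_2 ∝ x_2^(-2), so MRS = 4·(x_2/x_1)^(2) = p_1/p_2.
Hence x_2/x_1 = ((1/4)·p_1/p_2)^(1/(2)), i.e. raised to the 0.5 power.
With the ratio pinned down, the budget gives x_1* = M/(p_1 + p_2·(x_2/x_1)) and x_2* = (x_2/x_1)·x_1*.
Numerically x_2/x_1 = 0.13484, so x_1* = 38/(1 + 13.75·0.13484) = 13.3144 and x_2* = 0.13484·13.3144 = 1.7953.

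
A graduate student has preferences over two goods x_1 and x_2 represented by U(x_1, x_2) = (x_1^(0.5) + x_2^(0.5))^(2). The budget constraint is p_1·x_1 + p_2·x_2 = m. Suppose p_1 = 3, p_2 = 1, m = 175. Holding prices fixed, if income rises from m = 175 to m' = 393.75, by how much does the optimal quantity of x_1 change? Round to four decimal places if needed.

Δx_1* = 18.2292

MRS = MU_x_1/MU_x_2 = (x_2/x_1)^(0.5). Set equal to p_1/p_2.
Solve for the ratio: x_2/x_1 = [p_1/p_2]^(2).
With the ratio pinned down, the budget gives x_1* = m/(p_1 + p_2·(x_2/x_1)) and x_2* = (x_2/x_1)·x_1*.
Numerically x_2/x_1 = 9, so x_1* = 175/(3 + 1·9) = 14.5833.
At m' = 393.75: x_1* = 32.8125. Change: 32.8125 − 14.5833 = 18.2292.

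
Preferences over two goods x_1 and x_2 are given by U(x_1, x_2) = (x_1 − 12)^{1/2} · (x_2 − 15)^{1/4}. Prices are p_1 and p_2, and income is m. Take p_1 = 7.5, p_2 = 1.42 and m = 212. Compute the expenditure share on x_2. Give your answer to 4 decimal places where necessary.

share on x_2 = 0.2588

Discretionary income = 212 − 12·7.5 − 15·1.42 = 100.7; x_1* = 12 + 2/3·100.7/7.5 = 20.9511; x_2* = 15 + 1/3·100.7/1.42 = 38.6385.
Expenditure on x_2: 1.42·38.6385 = 54.8667; share = 0.2588.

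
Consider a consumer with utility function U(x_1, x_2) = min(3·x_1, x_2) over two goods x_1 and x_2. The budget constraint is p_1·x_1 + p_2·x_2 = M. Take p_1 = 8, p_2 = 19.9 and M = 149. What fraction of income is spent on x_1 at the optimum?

share on x_1 = 0.1182

With perfect complements, no substitution: consume in ratio x_1:x_2 = 1:3.
Budget: p_1·x_1 + p_2·3·x_1 = M, so (p_1 + 3·p_2)·x_1 = M.
Demand: x_1*(p_1,p_2,M) = M/(p_1 + 3·p_2), x_2* = 3·M/(p_1 + 3·p_2).
Here 8 + 3·19.9 = 67.7, giving x_1* = 2.2009 and x_2* = 6.6027.
Expenditure on x_1: 8·2.2009 = 17.6071; share = 0.1182.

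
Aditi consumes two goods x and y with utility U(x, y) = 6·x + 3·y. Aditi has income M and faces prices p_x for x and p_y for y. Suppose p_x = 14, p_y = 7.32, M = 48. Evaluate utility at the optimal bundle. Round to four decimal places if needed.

V = 20.5714

Linear utility — the consumer picks whichever good has higher MU/price: 6/14 = 0.4286 vs 3/7.32 = 0.4098.
x gives more utility per dollar, so spend all income on x: x* = M/p_x, y* = 0.
Numerically: x* = 3.4286, y* = 0.
Utility at the optimum: U(3.4286, 0) = 20.5714.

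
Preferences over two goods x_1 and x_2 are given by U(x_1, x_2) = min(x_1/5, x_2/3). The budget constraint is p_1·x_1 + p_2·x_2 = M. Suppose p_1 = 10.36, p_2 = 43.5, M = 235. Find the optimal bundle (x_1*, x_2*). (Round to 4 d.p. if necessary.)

x_1* = 6.4454, x_2* = 3.8673

Leontief preferences: the optimum is at the kink where x_1/5 = x_2/3, i.e. x_2 = (3/5)·x_1.
Budget: p_1·x_1 + p_2·(3/5)·x_1 = M, so (5·p_1 + 3·p_2)·x_1 = 5·M.
Demand: x_1*(p_1,p_2,M) = 5·M/(5·p_1 + 3·p_2), x_2* = 3·M/(5·p_1 + 3·p_2).
Here 5·10.36 + 3·43.5 = 182.3, giving x_1* = 6.4454 and x_2* = 3.8673.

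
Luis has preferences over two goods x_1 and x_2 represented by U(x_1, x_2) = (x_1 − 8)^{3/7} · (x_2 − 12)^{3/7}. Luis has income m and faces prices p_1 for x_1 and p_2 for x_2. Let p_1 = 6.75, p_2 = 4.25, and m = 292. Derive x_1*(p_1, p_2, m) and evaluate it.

x_1* = 21.8519

Substituting into the budget: x_1* = 8 + 0.5·(m − 8·p_1 − 12·p_2)/p_1, and x_2* = 12 + 0.5·(…)/p_2.
Discretionary income = 292 − 8·6.75 − 12·4.25 = 187; x_1* = 8 + 0.5·187/6.75 = 21.8519.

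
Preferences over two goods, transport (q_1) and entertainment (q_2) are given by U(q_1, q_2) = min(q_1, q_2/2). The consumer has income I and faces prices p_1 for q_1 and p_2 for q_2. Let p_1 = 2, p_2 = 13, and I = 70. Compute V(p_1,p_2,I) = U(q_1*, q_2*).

V = 2.5

Leontief preferences: the optimum is at the kink where q_1/1 = q_2/2, i.e. q_2 = 2·q_1.
Budget: p_1·q_1 + p_2·2·q_1 = I, so (p_1 + 2·p_2)·q_1 = I.
Demand: q_1*(p_1,p_2,I) = I/(p_1 + 2·p_2), q_2* = 2·I/(p_1 + 2·p_2).
Here 2 + 2·13 = 28, giving q_1* = 2.5 and q_2* = 5.
Utility at the optimum: U(2.5, 5) = 2.5.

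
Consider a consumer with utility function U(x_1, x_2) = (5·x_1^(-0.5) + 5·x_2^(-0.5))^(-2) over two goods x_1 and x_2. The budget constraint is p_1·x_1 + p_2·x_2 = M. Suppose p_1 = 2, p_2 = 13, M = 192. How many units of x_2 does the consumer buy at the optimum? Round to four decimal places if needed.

x_2* = 9.6164

MU_x_1 ∝ 5·x_1^(-1.5), MU_x_2 ∝ 5·x_2^(-1.5), so MRS = (x_2/x_1)^(1.5) = p_1/p_2.
Solve for the ratio: x_2/x_1 = [p_1/p_2]^(2/3).
With the ratio pinned down, the budget gives x_1* = M/(p_1 + p_2·(x_2/x_1)) and x_2* = (x_2/x_1)·x_1*.
Numerically x_2/x_1 = 0.287116, so x_1* = 192/(2 + 13·0.287116) = 33.4932 and x_2* = 0.287116·33.4932 = 9.6164.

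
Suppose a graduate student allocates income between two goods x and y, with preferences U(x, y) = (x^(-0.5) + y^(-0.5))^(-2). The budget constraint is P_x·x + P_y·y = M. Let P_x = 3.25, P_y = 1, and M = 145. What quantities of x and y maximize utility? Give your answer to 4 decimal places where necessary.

Numerically y/x = 2.194096, so x* = 145/(3.25 + 1·2.194096) = 26.6344 and y* = 2.194096·26.6344 = 58.4383.

x* = 26.6344, y* = 58.4383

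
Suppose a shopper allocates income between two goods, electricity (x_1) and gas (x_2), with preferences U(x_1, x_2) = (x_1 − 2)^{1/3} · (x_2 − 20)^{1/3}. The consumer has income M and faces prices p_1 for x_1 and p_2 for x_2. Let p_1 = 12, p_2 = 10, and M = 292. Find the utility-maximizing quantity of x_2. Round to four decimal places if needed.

x_2* = 23.4

This is Cobb-Douglas in (x_1−2, x_2−20): tangency gives 1/3·p_2·(x_2−20) = 1/3·p_1·(x_1−2).
After buying the subsistence bundle (2, 20), a share 0.5 of the remaining income goes to x_1: x_1* = 2 + 0.5·(M − 2p_1 − 20p_2)/p_1.
Discretionary income = 292 − 2·12 − 20·10 = 68; x_2* = 20 + 0.5·68/10 = 23.4.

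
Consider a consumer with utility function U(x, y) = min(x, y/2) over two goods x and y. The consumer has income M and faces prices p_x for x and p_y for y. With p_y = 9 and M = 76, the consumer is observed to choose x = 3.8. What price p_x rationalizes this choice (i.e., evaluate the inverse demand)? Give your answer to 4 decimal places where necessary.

p_x = 2

With perfect complements, no substitution: consume in ratio x:y = 1:2.
Budget: p_x·x + p_y·2·x = M, so (p_x + 2·p_y)·x = M.
Demand: x*(p_x,p_y,M) = M/(p_x + 2·p_y), y* = 2·M/(p_x + 2·p_y).
Set x* = 3.8 in the demand function and solve for p_x: p_x = 2.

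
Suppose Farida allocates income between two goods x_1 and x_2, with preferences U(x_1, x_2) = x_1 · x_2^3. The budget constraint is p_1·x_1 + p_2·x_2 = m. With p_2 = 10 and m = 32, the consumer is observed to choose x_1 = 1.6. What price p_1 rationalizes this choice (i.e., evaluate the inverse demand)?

p_1 = 5

The MRS is (1/3)·x_2/x_1. Set MRS = p_1/p_2.
So p_2·x_2 = 3·p_1·x_1; combined with the budget, a share 0.25 of income goes to x_1.
Demand: x_1*(p_1,p_2,m) = 0.25·m/p_1 and x_2* = 0.75·m/p_2.
Set x_1* = 1.6 in the demand function and solve for p_1: p_1 = 5.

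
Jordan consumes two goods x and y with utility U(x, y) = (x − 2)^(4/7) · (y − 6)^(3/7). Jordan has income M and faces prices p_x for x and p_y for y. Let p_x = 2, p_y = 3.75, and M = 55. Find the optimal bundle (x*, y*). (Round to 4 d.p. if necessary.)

x* = 10.1429, y* = 9.2571

This is Cobb-Douglas in (x−2, y−6): tangency gives 4/7·p_y·(y−6) = 3/7·p_x·(x−2).
After buying the subsistence bundle (2, 6), a share 4/7 of the remaining income goes to x: x* = 2 + 4/7·(M − 2p_x − 6p_y)/p_x.
Discretionary income = 55 − 2·2 − 6·3.75 = 28.5; x* = 2 + 4/7·28.5/2 = 10.1429; y* = 6 + 3/7·28.5/3.75 = 9.2571.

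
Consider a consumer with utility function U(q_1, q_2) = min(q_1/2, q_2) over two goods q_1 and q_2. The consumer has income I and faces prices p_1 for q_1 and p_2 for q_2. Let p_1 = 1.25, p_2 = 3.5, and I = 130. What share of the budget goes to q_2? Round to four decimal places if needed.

share on q_2 = 0.5833

Demand: q_1*(p_1,p_2,I) = 2·I/(2·p_1 + p_2), q_2* = I/(2·p_1 + p_2).
Here 2·1.25 + 3.5 = 6, giving q_1* = 43.3333 and q_2* = 21.6667.
Expenditure on q_2: 3.5·21.6667 = 75.8333; share = 0.5833.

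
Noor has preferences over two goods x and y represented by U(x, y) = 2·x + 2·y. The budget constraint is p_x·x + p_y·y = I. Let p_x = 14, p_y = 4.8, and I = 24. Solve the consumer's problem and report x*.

Perfect substitutes: compare marginal utility per dollar. 2/p_x vs 2/p_y → 0.1429 vs 0.4167.
y gives more utility per dollar, so spend all income on y: y* = I/p_y, x* = 0.
Numerically: x* = 0, y* = 5.

x* = 0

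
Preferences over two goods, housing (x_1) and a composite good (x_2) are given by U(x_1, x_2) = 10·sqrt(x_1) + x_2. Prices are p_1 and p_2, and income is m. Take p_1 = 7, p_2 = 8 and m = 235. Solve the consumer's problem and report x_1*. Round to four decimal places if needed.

MU_x_1 = 5/√x_1, MU_x_2 = 1. Tangency: 5/√x_1 = p_1/p_2.
Thus x_1* = (5·p_2/p_1)² — independent of m — with the rest of income spent on x_2.
Plugging in: x_1* = (5·8/7)² = 32.6531.

x_1* = 32.6531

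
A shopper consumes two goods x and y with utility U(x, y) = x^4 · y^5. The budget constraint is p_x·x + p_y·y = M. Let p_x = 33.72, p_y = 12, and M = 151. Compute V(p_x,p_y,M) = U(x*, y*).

The MRS is (4/5)·y/x. Set MRS = p_x/p_y.
Rearranging, p_y·y = (5/4)·p_x·x. Substituting into the budget gives p_x·x·(1 + (5/4)) = M.
Demand: x*(p_x,p_y,M) = 4/9·M/p_x and y* = 5/9·M/p_y.
At p_x=33.72, p_y=12, M=151: x* = 4/9·151/33.72 = 1.9902, y* = 6.9907.
Utility at the optimum: U(1.9902, 6.9907) = 261965.0981.

V = 261965.0981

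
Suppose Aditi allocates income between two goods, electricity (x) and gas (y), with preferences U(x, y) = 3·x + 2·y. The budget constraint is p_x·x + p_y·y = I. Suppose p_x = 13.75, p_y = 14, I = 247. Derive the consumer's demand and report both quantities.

x gives more utility per dollar, so spend all income on x: x* = I/p_x, y* = 0.
Numerically: x* = 17.9636, y* = 0.

x* = 17.9636, y* = 0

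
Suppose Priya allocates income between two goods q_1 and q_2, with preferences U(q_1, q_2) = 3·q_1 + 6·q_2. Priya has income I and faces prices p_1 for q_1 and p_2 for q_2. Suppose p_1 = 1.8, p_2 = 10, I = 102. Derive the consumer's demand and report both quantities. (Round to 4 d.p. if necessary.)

q_1* = 56.6667, q_2* = 0

Perfect substitutes: compare marginal utility per dollar. 3/p_1 vs 6/p_2 → 1.6667 vs 0.6.
q_1 gives more utility per dollar, so spend all income on q_1: q_1* = I/p_1, q_2* = 0.
Numerically: q_1* = 56.6667, q_2* = 0.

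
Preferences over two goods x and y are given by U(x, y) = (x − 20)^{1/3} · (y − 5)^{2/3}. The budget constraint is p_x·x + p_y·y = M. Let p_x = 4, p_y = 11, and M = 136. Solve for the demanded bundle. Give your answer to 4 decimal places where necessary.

MRS = (1/2)·(y−5)/(x−20). Tangency with p_x/p_y gives y−5 = 2·(p_x/p_y)·(x−20).
After buying the subsistence bundle (20, 5), a share 1/3 of the remaining income goes to x: x* = 20 + 1/3·(M − 20p_x − 5p_y)/p_x.
Discretionary income = 136 − 20·4 − 5·11 = 1; x* = 20 + 1/3·1/4 = 20.0833; y* = 5 + 2/3·1/11 = 5.0606.

x* = 20.0833, y* = 5.0606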